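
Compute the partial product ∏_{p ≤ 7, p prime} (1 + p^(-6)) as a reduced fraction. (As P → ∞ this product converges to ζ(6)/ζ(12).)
∏ = 17446405561/17153224200

The primes p ≤ 7 are [2, 3, 5, 7]. For each, (1 + 1/p^6) = (p^6 + 1)/p^6. Multiplying these fractions over p ∈ [2, 3, 5, 7] gives 17446405561/17153224200. (In the limit P → ∞ this tends to ζ(6)/ζ(12).)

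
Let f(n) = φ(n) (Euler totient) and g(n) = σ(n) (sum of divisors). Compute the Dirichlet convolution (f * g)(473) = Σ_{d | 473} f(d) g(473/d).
(φ * σ)(473) = 1892

Divisors of 473: [1, 11, 43, 473]. For each d | 473:
  d = 1: φ(1) · σ(473/1) = 1 · 528 = 528
  d = 11: φ(11) · σ(473/11) = 10 · 44 = 440
  d = 43: φ(43) · σ(473/43) = 42 · 12 = 504
  d = 473: φ(473) · σ(473/473) = 420 · 1 = 420
Summing: (φ * σ)(473) = 528 + 440 + 504 + 420 = 1892.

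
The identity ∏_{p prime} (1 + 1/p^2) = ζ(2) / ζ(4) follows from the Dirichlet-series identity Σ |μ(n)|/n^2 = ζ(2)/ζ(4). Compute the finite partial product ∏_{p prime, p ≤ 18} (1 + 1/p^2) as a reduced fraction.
∏ = 17690000/11792781

The primes p ≤ 18 are [2, 3, 5, 7, 11, 13, 17]. For each, (1 + 1/p^2) = (p^2 + 1)/p^2. Multiplying these fractions over p ∈ [2, 3, 5, 7, 11, 13, 17] gives 17690000/11792781. (In the limit P → ∞ this tends to ζ(2)/ζ(4).)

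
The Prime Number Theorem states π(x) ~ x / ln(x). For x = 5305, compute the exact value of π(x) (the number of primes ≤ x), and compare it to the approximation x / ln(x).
π(5305) = 703;  x/ln(x) ≈ 618.56;  relative error ≈ 12.01%.

Directly count primes up to 5305: π(5305) = 703. The PNT approximation gives 5305/ln(5305) ≈ 5305/8.57641 ≈ 618.56. Relative error (π(x) − x/ln(x)) / π(x) ≈ 12.01%; the approximation is known to undercount slightly (Li(x) is a better estimate).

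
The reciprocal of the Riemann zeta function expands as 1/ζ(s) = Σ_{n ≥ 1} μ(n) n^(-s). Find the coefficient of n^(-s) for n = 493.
μ(493) = 1

Factor n = 493 = 17 · 29. μ(n) = 0 if any exponent ≥ 2 (not squarefree); otherwise μ(n) = (−1)^{ω(n)} where ω(n) is the number of distinct prime factors. Applying: μ(493) = 1.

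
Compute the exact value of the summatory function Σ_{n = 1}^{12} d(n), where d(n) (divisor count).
Σ_{n ≤ 12} d(n) = 35

Compute d(n) for each 1 ≤ n ≤ 12: d(1) = 1, d(2) = 2, d(3) = 2, d(4) = 3, d(5) = 2, d(6) = 4, d(7) = 2, d(8) = 4, d(9) = 3, d(10) = 4, d(11) = 2, d(12) = 6. Summing all 12 values: 35. (Dirichlet's divisor formula: Σ_{n ≤ x} d(n) = x ln(x) + (2γ − 1) x + O(√x). For x = 12, the asymptotic estimate is ≈ 31.67.)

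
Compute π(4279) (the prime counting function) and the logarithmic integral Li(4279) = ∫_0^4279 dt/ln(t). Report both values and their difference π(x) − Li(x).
π(4279) = 587;  Li(4279) ≈ 598.87;  π(x) − Li(x) ≈ -11.87.

Direct count of primes ≤ 4279 gives π(4279) = 587. Numerical evaluation of the logarithmic integral gives Li(4279) ≈ 598.87. The difference π(x) − Li(x) ≈ -11.87 is typically negative for small/moderate x (Li(x) overestimates), though Littlewood's theorem shows this sign changes infinitely often.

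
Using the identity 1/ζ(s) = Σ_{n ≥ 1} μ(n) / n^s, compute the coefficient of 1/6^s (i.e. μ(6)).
μ(6) = 1

Factor n = 6 = 2 · 3. μ(n) = 0 if any exponent ≥ 2 (not squarefree); otherwise μ(n) = (−1)^{ω(n)} where ω(n) is the number of distinct prime factors. Applying: μ(6) = 1.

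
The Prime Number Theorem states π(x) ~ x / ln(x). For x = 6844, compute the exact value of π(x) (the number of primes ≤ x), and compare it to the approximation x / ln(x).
π(6844) = 881;  x/ln(x) ≈ 774.99;  relative error ≈ 12.03%.

Directly count primes up to 6844: π(6844) = 881. The PNT approximation gives 6844/ln(6844) ≈ 6844/8.83113 ≈ 774.99. Relative error (π(x) − x/ln(x)) / π(x) ≈ 12.03%; the approximation is known to undercount slightly (Li(x) is a better estimate).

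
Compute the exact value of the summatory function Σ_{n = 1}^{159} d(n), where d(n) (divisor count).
Σ_{n ≤ 159} d(n) = 830

Compute d(n) for each 1 ≤ n ≤ 159: d(1) = 1, d(2) = 2, d(3) = 2, d(4) = 3, d(5) = 2, d(6) = 4, d(7) = 2, d(8) = 4, d(9) = 3, d(10) = 4, d(11) = 2, d(12) = 6, d(13) = 2, d(14) = 4, d(15) = 4, d(16) = 5, d(17) = 2, d(18) = 6, d(19) = 2, d(20) = 6, d(21) = 4, d(22) = 4, d(23) = 2, d(24) = 8, d(25) = 3, d(26) = 4, d(27) = 4, d(28) = 6, d(29) = 2, d(30) = 8, d(31) = 2, d(32) = 6, d(33) = 4, d(34) = 4, d(35) = 4, d(36) = 9, d(37) = 2, d(38) = 4, d(39) = 4, d(40) = 8, d(41) = 2, d(42) = 8, d(43) = 2, d(44) = 6, d(45) = 6, d(46) = 4, d(47) = 2, d(48) = 10, d(49) = 3, d(50) = 6, d(51) = 4, d(52) = 6, d(53) = 2, d(54) = 8, d(55) = 4, d(56) = 8, d(57) = 4, d(58) = 4, d(59) = 2, d(60) = 12, d(61) = 2, d(62) = 4, d(63) = 6, d(64) = 7, d(65) = 4, d(66) = 8, d(67) = 2, d(68) = 6, d(69) = 4, d(70) = 8, d(71) = 2, d(72) = 12, d(73) = 2, d(74) = 4, d(75) = 6, d(76) = 6, d(77) = 4, d(78) = 8, d(79) = 2, d(80) = 10, d(81) = 5, d(82) = 4, d(83) = 2, d(84) = 12, d(85) = 4, d(86) = 4, d(87) = 4, d(88) = 8, d(89) = 2, d(90) = 12, d(91) = 4, d(92) = 6, d(93) = 4, d(94) = 4, d(95) = 4, d(96) = 12, d(97) = 2, d(98) = 6, d(99) = 6, d(100) = 9, d(101) = 2, d(102) = 8, d(103) = 2, d(104) = 8, d(105) = 8, d(106) = 4, d(107) = 2, d(108) = 12, d(109) = 2, d(110) = 8, d(111) = 4, d(112) = 10, d(113) = 2, d(114) = 8, d(115) = 4, d(116) = 6, d(117) = 6, d(118) = 4, d(119) = 4, d(120) = 16, d(121) = 3, d(122) = 4, d(123) = 4, d(124) = 6, d(125) = 4, d(126) = 12, d(127) = 2, d(128) = 8, d(129) = 4, d(130) = 8, d(131) = 2, d(132) = 12, d(133) = 4, d(134) = 4, d(135) = 8, d(136) = 8, d(137) = 2, d(138) = 8, d(139) = 2, d(140) = 12, d(141) = 4, d(142) = 4, d(143) = 4, d(144) = 15, d(145) = 4, d(146) = 4, d(147) = 6, d(148) = 6, d(149) = 2, d(150) = 12, d(151) = 2, d(152) = 8, d(153) = 6, d(154) = 8, d(155) = 4, d(156) = 12, d(157) = 2, d(158) = 4, d(159) = 4. Summing all 159 values: 830. (Dirichlet's divisor formula: Σ_{n ≤ x} d(n) = x ln(x) + (2γ − 1) x + O(√x). For x = 159, the asymptotic estimate is ≈ 830.51.)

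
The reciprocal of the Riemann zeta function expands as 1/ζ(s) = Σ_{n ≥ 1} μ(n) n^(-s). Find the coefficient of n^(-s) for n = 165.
μ(165) = -1

Factor n = 165 = 3 · 5 · 11. μ(n) = 0 if any exponent ≥ 2 (not squarefree); otherwise μ(n) = (−1)^{ω(n)} where ω(n) is the number of distinct prime factors. Applying: μ(165) = -1.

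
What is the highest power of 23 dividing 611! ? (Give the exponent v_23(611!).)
v_23(611!) = 27

Legendre's formula: v_p(n!) = Σ_{k ≥ 1} ⌊n / p^k⌋. For p = 23, n = 611, the terms are:
  ⌊611/23^1⌋ = ⌊611/23⌋ = 26
  ⌊611/23^2⌋ = ⌊611/529⌋ = 1
(the next term ⌊611/23^3⌋ = 0, terminating the sum). Summing: v_23(611!) = 26 + 1 = 27.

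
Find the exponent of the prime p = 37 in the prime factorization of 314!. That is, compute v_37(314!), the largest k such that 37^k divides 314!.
v_37(314!) = 8

Legendre's formula: v_p(n!) = Σ_{k ≥ 1} ⌊n / p^k⌋. For p = 37, n = 314, the terms are:
  ⌊314/37^1⌋ = ⌊314/37⌋ = 8
(the next term ⌊314/37^2⌋ = 0, terminating the sum). Summing: v_37(314!) = 8 = 8.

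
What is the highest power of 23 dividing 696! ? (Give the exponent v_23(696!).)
v_23(696!) = 31

Legendre's formula: v_p(n!) = Σ_{k ≥ 1} ⌊n / p^k⌋. For p = 23, n = 696, the terms are:
  ⌊696/23^1⌋ = ⌊696/23⌋ = 30
  ⌊696/23^2⌋ = ⌊696/529⌋ = 1
(the next term ⌊696/23^3⌋ = 0, terminating the sum). Summing: v_23(696!) = 30 + 1 = 31.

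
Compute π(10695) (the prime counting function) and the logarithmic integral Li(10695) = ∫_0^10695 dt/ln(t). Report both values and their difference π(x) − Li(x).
π(10695) = 1304;  Li(10695) ≈ 1321.32;  π(x) − Li(x) ≈ -17.32.

Direct count of primes ≤ 10695 gives π(10695) = 1304. Numerical evaluation of the logarithmic integral gives Li(10695) ≈ 1321.32. The difference π(x) − Li(x) ≈ -17.32 is typically negative for small/moderate x (Li(x) overestimates), though Littlewood's theorem shows this sign changes infinitely often.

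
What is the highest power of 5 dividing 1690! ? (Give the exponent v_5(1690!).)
v_5(1690!) = 420

Legendre's formula: v_p(n!) = Σ_{k ≥ 1} ⌊n / p^k⌋. For p = 5, n = 1690, the terms are:
  ⌊1690/5^1⌋ = ⌊1690/5⌋ = 338
  ⌊1690/5^2⌋ = ⌊1690/25⌋ = 67
  ⌊1690/5^3⌋ = ⌊1690/125⌋ = 13
  ⌊1690/5^4⌋ = ⌊1690/625⌋ = 2
(the next term ⌊1690/5^5⌋ = 0, terminating the sum). Summing: v_5(1690!) = 338 + 67 + 13 + 2 = 420.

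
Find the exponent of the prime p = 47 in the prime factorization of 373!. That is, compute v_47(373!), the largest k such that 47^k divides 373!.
v_47(373!) = 7

Legendre's formula: v_p(n!) = Σ_{k ≥ 1} ⌊n / p^k⌋. For p = 47, n = 373, the terms are:
  ⌊373/47^1⌋ = ⌊373/47⌋ = 7
(the next term ⌊373/47^2⌋ = 0, terminating the sum). Summing: v_47(373!) = 7 = 7.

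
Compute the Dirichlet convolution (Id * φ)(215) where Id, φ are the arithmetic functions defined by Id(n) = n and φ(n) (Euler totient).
(Id * φ)(215) = 765

Divisors of 215: [1, 5, 43, 215]. For each d | 215:
  d = 1: Id(1) · φ(215/1) = 1 · 168 = 168
  d = 5: Id(5) · φ(215/5) = 5 · 42 = 210
  d = 43: Id(43) · φ(215/43) = 43 · 4 = 172
  d = 215: Id(215) · φ(215/215) = 215 · 1 = 215
Summing: (Id * φ)(215) = 168 + 210 + 172 + 215 = 765.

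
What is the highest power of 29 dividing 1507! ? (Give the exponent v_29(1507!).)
v_29(1507!) = 52

Legendre's formula: v_p(n!) = Σ_{k ≥ 1} ⌊n / p^k⌋. For p = 29, n = 1507, the terms are:
  ⌊1507/29^1⌋ = ⌊1507/29⌋ = 51
  ⌊1507/29^2⌋ = ⌊1507/841⌋ = 1
(the next term ⌊1507/29^3⌋ = 0, terminating the sum). Summing: v_29(1507!) = 51 + 1 = 52.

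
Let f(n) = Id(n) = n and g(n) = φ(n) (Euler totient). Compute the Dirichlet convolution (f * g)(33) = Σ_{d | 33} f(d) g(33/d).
(Id * φ)(33) = 105

Divisors of 33: [1, 3, 11, 33]. For each d | 33:
  d = 1: Id(1) · φ(33/1) = 1 · 20 = 20
  d = 3: Id(3) · φ(33/3) = 3 · 10 = 30
  d = 11: Id(11) · φ(33/11) = 11 · 2 = 22
  d = 33: Id(33) · φ(33/33) = 33 · 1 = 33
Summing: (Id * φ)(33) = 20 + 30 + 22 + 33 = 105.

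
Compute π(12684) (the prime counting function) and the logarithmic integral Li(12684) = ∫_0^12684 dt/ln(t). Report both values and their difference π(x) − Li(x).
π(12684) = 1514;  Li(12684) ≈ 1533.71;  π(x) − Li(x) ≈ -19.71.

Direct count of primes ≤ 12684 gives π(12684) = 1514. Numerical evaluation of the logarithmic integral gives Li(12684) ≈ 1533.71. The difference π(x) − Li(x) ≈ -19.71 is typically negative for small/moderate x (Li(x) overestimates), though Littlewood's theorem shows this sign changes infinitely often.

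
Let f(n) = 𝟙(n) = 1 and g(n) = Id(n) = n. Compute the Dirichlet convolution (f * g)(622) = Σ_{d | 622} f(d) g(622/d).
(𝟙 * Id)(622) = 936

Divisors of 622: [1, 2, 311, 622]. For each d | 622:
  d = 1: 𝟙(1) · Id(622/1) = 1 · 622 = 622
  d = 2: 𝟙(2) · Id(622/2) = 1 · 311 = 311
  d = 311: 𝟙(311) · Id(622/311) = 1 · 2 = 2
  d = 622: 𝟙(622) · Id(622/622) = 1 · 1 = 1
Summing: (𝟙 * Id)(622) = 622 + 311 + 2 + 1 = 936.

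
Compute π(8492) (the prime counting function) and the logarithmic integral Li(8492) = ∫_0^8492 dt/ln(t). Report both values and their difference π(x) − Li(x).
π(8492) = 1059;  Li(8492) ≈ 1080.98;  π(x) − Li(x) ≈ -21.98.

Direct count of primes ≤ 8492 gives π(8492) = 1059. Numerical evaluation of the logarithmic integral gives Li(8492) ≈ 1080.98. The difference π(x) − Li(x) ≈ -21.98 is typically negative for small/moderate x (Li(x) overestimates), though Littlewood's theorem shows this sign changes infinitely often.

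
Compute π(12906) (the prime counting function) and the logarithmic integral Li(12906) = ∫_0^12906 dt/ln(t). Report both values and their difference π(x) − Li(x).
π(12906) = 1535;  Li(12906) ≈ 1557.18;  π(x) − Li(x) ≈ -22.18.

Direct count of primes ≤ 12906 gives π(12906) = 1535. Numerical evaluation of the logarithmic integral gives Li(12906) ≈ 1557.18. The difference π(x) − Li(x) ≈ -22.18 is typically negative for small/moderate x (Li(x) overestimates), though Littlewood's theorem shows this sign changes infinitely often.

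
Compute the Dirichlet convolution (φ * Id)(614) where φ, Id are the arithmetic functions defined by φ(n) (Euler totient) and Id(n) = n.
(φ * Id)(614) = 1839

Divisors of 614: [1, 2, 307, 614]. For each d | 614:
  d = 1: φ(1) · Id(614/1) = 1 · 614 = 614
  d = 2: φ(2) · Id(614/2) = 1 · 307 = 307
  d = 307: φ(307) · Id(614/307) = 306 · 2 = 612
  d = 614: φ(614) · Id(614/614) = 306 · 1 = 306
Summing: (φ * Id)(614) = 614 + 307 + 612 + 306 = 1839.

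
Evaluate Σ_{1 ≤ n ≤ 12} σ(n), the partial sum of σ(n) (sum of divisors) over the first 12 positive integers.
Σ_{n ≤ 12} σ(n) = 127

Compute σ(n) for each 1 ≤ n ≤ 12: σ(1) = 1, σ(2) = 3, σ(3) = 4, σ(4) = 7, σ(5) = 6, σ(6) = 12, σ(7) = 8, σ(8) = 15, σ(9) = 13, σ(10) = 18, σ(11) = 12, σ(12) = 28. Summing all 12 values: 127. (Average order: Σ_{n ≤ x} σ(n) ~ (π²/12) x². For x = 12, (π²/12)·12² ≈ 118.44.)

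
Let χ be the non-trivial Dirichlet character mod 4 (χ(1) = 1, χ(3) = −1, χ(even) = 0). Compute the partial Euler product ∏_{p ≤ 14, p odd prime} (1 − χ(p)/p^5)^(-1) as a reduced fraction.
∏ = 700807599951834375/703510729567397888

The odd primes p ≤ 14 are [3, 5, 7, 11, 13]. For each, χ(p) = 1 if p ≡ 1 mod 4, χ(p) = −1 if p ≡ 3 mod 4. Taking (1 − χ(p)/p^5)^(-1) = p^5/(p^5 − χ(p)): (1 − (-1)/3^5)^(-1) · (1 − (1)/5^5)^(-1) · (1 − (-1)/7^5)^(-1) · (1 − (-1)/11^5)^(-1) · (1 − (1)/13^5)^(-1) = 700807599951834375/703510729567397888.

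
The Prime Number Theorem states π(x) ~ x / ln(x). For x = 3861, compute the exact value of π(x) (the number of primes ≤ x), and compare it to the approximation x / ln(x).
π(3861) = 535;  x/ln(x) ≈ 467.51;  relative error ≈ 12.62%.

Directly count primes up to 3861: π(3861) = 535. The PNT approximation gives 3861/ln(3861) ≈ 3861/8.25868 ≈ 467.51. Relative error (π(x) − x/ln(x)) / π(x) ≈ 12.62%; the approximation is known to undercount slightly (Li(x) is a better estimate).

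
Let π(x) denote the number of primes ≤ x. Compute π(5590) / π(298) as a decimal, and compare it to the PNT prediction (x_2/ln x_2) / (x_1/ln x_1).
π(5590)/π(298) = 737/62 ≈ 11.8871;  PNT prediction ≈ 12.3852.

π(298) = 62 and π(5590) = 737, so π(5590)/π(298) ≈ 11.8871. The PNT-predicted ratio is (5590/ln(5590)) / (298/ln(298)) ≈ 12.3852. The two agree to within a few percent, as expected.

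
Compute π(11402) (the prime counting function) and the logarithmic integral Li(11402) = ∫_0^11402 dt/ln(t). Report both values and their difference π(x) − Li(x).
π(11402) = 1376;  Li(11402) ≈ 1397.26;  π(x) − Li(x) ≈ -21.26.

Direct count of primes ≤ 11402 gives π(11402) = 1376. Numerical evaluation of the logarithmic integral gives Li(11402) ≈ 1397.26. The difference π(x) − Li(x) ≈ -21.26 is typically negative for small/moderate x (Li(x) overestimates), though Littlewood's theorem shows this sign changes infinitely often.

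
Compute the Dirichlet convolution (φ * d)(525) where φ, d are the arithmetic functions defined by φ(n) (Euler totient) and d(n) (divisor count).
(φ * d)(525) = 992

Divisors of 525: [1, 3, 5, 7, 15, 21, 25, 35, 75, 105, 175, 525]. For each d | 525:
  d = 1: φ(1) · d(525/1) = 1 · 12 = 12
  d = 3: φ(3) · d(525/3) = 2 · 6 = 12
  d = 5: φ(5) · d(525/5) = 4 · 8 = 32
  d = 7: φ(7) · d(525/7) = 6 · 6 = 36
  d = 15: φ(15) · d(525/15) = 8 · 4 = 32
  d = 21: φ(21) · d(525/21) = 12 · 3 = 36
  d = 25: φ(25) · d(525/25) = 20 · 4 = 80
  d = 35: φ(35) · d(525/35) = 24 · 4 = 96
  d = 75: φ(75) · d(525/75) = 40 · 2 = 80
  d = 105: φ(105) · d(525/105) = 48 · 2 = 96
  d = 175: φ(175) · d(525/175) = 120 · 2 = 240
  d = 525: φ(525) · d(525/525) = 240 · 1 = 240
Summing: (φ * d)(525) = 12 + 12 + 32 + 36 + 32 + 36 + 80 + 96 + 80 + 96 + 240 + 240 = 992.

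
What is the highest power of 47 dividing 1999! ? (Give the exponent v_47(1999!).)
v_47(1999!) = 42

Legendre's formula: v_p(n!) = Σ_{k ≥ 1} ⌊n / p^k⌋. For p = 47, n = 1999, the terms are:
  ⌊1999/47^1⌋ = ⌊1999/47⌋ = 42
(the next term ⌊1999/47^2⌋ = 0, terminating the sum). Summing: v_47(1999!) = 42 = 42.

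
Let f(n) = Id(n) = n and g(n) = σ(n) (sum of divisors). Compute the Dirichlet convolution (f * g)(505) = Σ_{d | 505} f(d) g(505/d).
(Id * σ)(505) = 2233

Divisors of 505: [1, 5, 101, 505]. For each d | 505:
  d = 1: Id(1) · σ(505/1) = 1 · 612 = 612
  d = 5: Id(5) · σ(505/5) = 5 · 102 = 510
  d = 101: Id(101) · σ(505/101) = 101 · 6 = 606
  d = 505: Id(505) · σ(505/505) = 505 · 1 = 505
Summing: (Id * σ)(505) = 612 + 510 + 606 + 505 = 2233.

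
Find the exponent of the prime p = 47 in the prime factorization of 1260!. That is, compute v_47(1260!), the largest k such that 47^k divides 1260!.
v_47(1260!) = 26

Legendre's formula: v_p(n!) = Σ_{k ≥ 1} ⌊n / p^k⌋. For p = 47, n = 1260, the terms are:
  ⌊1260/47^1⌋ = ⌊1260/47⌋ = 26
(the next term ⌊1260/47^2⌋ = 0, terminating the sum). Summing: v_47(1260!) = 26 = 26.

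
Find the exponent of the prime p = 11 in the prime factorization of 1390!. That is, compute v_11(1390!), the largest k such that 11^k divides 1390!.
v_11(1390!) = 138

Legendre's formula: v_p(n!) = Σ_{k ≥ 1} ⌊n / p^k⌋. For p = 11, n = 1390, the terms are:
  ⌊1390/11^1⌋ = ⌊1390/11⌋ = 126
  ⌊1390/11^2⌋ = ⌊1390/121⌋ = 11
  ⌊1390/11^3⌋ = ⌊1390/1331⌋ = 1
(the next term ⌊1390/11^4⌋ = 0, terminating the sum). Summing: v_11(1390!) = 126 + 11 + 1 = 138.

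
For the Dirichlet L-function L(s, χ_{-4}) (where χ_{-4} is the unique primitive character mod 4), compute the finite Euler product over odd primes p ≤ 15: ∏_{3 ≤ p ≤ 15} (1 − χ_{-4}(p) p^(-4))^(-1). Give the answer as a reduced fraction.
∏ = 12412162137375/12550936856576

The odd primes p ≤ 15 are [3, 5, 7, 11, 13]. For each, χ(p) = 1 if p ≡ 1 mod 4, χ(p) = −1 if p ≡ 3 mod 4. Taking (1 − χ(p)/p^4)^(-1) = p^4/(p^4 − χ(p)): (1 − (-1)/3^4)^(-1) · (1 − (1)/5^4)^(-1) · (1 − (-1)/7^4)^(-1) · (1 − (-1)/11^4)^(-1) · (1 − (1)/13^4)^(-1) = 12412162137375/12550936856576.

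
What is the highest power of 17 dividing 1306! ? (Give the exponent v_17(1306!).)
v_17(1306!) = 80

Legendre's formula: v_p(n!) = Σ_{k ≥ 1} ⌊n / p^k⌋. For p = 17, n = 1306, the terms are:
  ⌊1306/17^1⌋ = ⌊1306/17⌋ = 76
  ⌊1306/17^2⌋ = ⌊1306/289⌋ = 4
(the next term ⌊1306/17^3⌋ = 0, terminating the sum). Summing: v_17(1306!) = 76 + 4 = 80.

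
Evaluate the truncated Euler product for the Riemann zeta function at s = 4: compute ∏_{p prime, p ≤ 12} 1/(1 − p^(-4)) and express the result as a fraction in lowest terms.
∏ = 35153041/32481280

The primes p ≤ 12 are [2, 3, 5, 7, 11]. For each prime, (1 − 1/p^4)^(-1) = p^4 / (p^4 − 1). The product is (1 − 1/2^4)^(-1), (1 − 1/3^4)^(-1), (1 − 1/5^4)^(-1), (1 − 1/7^4)^(-1), (1 − 1/11^4)^(-1) = ∏ p^4 / (p^4 − 1) = 35153041/32481280.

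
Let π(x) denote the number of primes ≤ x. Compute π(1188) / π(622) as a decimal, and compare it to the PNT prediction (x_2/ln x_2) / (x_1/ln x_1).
π(1188)/π(622) = 195/114 ≈ 1.7105;  PNT prediction ≈ 1.7354.

π(622) = 114 and π(1188) = 195, so π(1188)/π(622) ≈ 1.7105. The PNT-predicted ratio is (1188/ln(1188)) / (622/ln(622)) ≈ 1.7354. The two agree to within a few percent, as expected.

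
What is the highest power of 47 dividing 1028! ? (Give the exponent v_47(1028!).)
v_47(1028!) = 21

Legendre's formula: v_p(n!) = Σ_{k ≥ 1} ⌊n / p^k⌋. For p = 47, n = 1028, the terms are:
  ⌊1028/47^1⌋ = ⌊1028/47⌋ = 21
(the next term ⌊1028/47^2⌋ = 0, terminating the sum). Summing: v_47(1028!) = 21 = 21.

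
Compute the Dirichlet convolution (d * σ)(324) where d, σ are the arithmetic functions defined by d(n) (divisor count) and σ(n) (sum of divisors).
(d * σ)(324) = 4176

Divisors of 324: [1, 2, 3, 4, 6, 9, 12, 18, 27, 36, 54, 81, 108, 162, 324]. For each d | 324:
  d = 1: d(1) · σ(324/1) = 1 · 847 = 847
  d = 2: d(2) · σ(324/2) = 2 · 363 = 726
  d = 3: d(3) · σ(324/3) = 2 · 280 = 560
  d = 4: d(4) · σ(324/4) = 3 · 121 = 363
  d = 6: d(6) · σ(324/6) = 4 · 120 = 480
  d = 9: d(9) · σ(324/9) = 3 · 91 = 273
  d = 12: d(12) · σ(324/12) = 6 · 40 = 240
  d = 18: d(18) · σ(324/18) = 6 · 39 = 234
  d = 27: d(27) · σ(324/27) = 4 · 28 = 112
  d = 36: d(36) · σ(324/36) = 9 · 13 = 117
  d = 54: d(54) · σ(324/54) = 8 · 12 = 96
  d = 81: d(81) · σ(324/81) = 5 · 7 = 35
  d = 108: d(108) · σ(324/108) = 12 · 4 = 48
  d = 162: d(162) · σ(324/162) = 10 · 3 = 30
  d = 324: d(324) · σ(324/324) = 15 · 1 = 15
Summing: (d * σ)(324) = 847 + 726 + 560 + 363 + 480 + 273 + 240 + 234 + 112 + 117 + 96 + 35 + 48 + 30 + 15 = 4176.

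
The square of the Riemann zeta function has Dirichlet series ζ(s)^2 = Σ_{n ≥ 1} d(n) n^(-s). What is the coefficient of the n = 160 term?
d(160) = 12

ζ(s)^2 = (Σ 1/m^s)(Σ 1/k^s). The coefficient of 1/n^s in the product is the number of ordered pairs (m, k) with mk = n, which equals d(n). For n = 160, divisors are [1, 2, 4, 5, 8, 10, 16, 20, 32, 40, 80, 160], so d(160) = 12.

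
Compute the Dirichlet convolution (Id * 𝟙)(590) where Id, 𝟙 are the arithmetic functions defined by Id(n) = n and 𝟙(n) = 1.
(Id * 𝟙)(590) = 1080

Divisors of 590: [1, 2, 5, 10, 59, 118, 295, 590]. For each d | 590:
  d = 1: Id(1) · 𝟙(590/1) = 1 · 1 = 1
  d = 2: Id(2) · 𝟙(590/2) = 2 · 1 = 2
  d = 5: Id(5) · 𝟙(590/5) = 5 · 1 = 5
  d = 10: Id(10) · 𝟙(590/10) = 10 · 1 = 10
  d = 59: Id(59) · 𝟙(590/59) = 59 · 1 = 59
  d = 118: Id(118) · 𝟙(590/118) = 118 · 1 = 118
  d = 295: Id(295) · 𝟙(590/295) = 295 · 1 = 295
  d = 590: Id(590) · 𝟙(590/590) = 590 · 1 = 590
Summing: (Id * 𝟙)(590) = 1 + 2 + 5 + 10 + 59 + 118 + 295 + 590 = 1080.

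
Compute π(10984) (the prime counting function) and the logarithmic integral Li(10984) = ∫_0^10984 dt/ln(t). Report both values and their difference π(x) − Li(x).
π(10984) = 1333;  Li(10984) ≈ 1352.42;  π(x) − Li(x) ≈ -19.42.

Direct count of primes ≤ 10984 gives π(10984) = 1333. Numerical evaluation of the logarithmic integral gives Li(10984) ≈ 1352.42. The difference π(x) − Li(x) ≈ -19.42 is typically negative for small/moderate x (Li(x) overestimates), though Littlewood's theorem shows this sign changes infinitely often.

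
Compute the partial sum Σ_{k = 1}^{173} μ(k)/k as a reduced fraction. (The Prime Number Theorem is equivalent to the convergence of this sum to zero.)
Σ μ(k)/k = -793961929871179795717382670578573859259482725009372635516241466829/166589903787325219380851695350896256250980509594874862046961683989710

Values of μ(k) for 1 ≤ k ≤ 173: μ(1) = 1, μ(2) = -1, μ(3) = -1, μ(5) = -1, μ(6) = 1, μ(7) = -1, μ(10) = 1, μ(11) = -1, μ(13) = -1, μ(14) = 1, μ(15) = 1, μ(17) = -1, μ(19) = -1, μ(21) = 1, μ(22) = 1, μ(23) = -1, μ(26) = 1, μ(29) = -1, μ(30) = -1, μ(31) = -1, μ(33) = 1, μ(34) = 1, μ(35) = 1, μ(37) = -1, μ(38) = 1, μ(39) = 1, μ(41) = -1, μ(42) = -1, μ(43) = -1, μ(46) = 1, μ(47) = -1, μ(51) = 1, μ(53) = -1, μ(55) = 1, μ(57) = 1, μ(58) = 1, μ(59) = -1, μ(61) = -1, μ(62) = 1, μ(65) = 1, μ(66) = -1, μ(67) = -1, μ(69) = 1, μ(70) = -1, μ(71) = -1, μ(73) = -1, μ(74) = 1, μ(77) = 1, μ(78) = -1, μ(79) = -1, μ(82) = 1, μ(83) = -1, μ(85) = 1, μ(86) = 1, μ(87) = 1, μ(89) = -1, μ(91) = 1, μ(93) = 1, μ(94) = 1, μ(95) = 1, μ(97) = -1, μ(101) = -1, μ(102) = -1, μ(103) = -1, μ(105) = -1, μ(106) = 1, μ(107) = -1, μ(109) = -1, μ(110) = -1, μ(111) = 1, μ(113) = -1, μ(114) = -1, μ(115) = 1, μ(118) = 1, μ(119) = 1, μ(122) = 1, μ(123) = 1, μ(127) = -1, μ(129) = 1, μ(130) = -1, μ(131) = -1, μ(133) = 1, μ(134) = 1, μ(137) = -1, μ(138) = -1, μ(139) = -1, μ(141) = 1, μ(142) = 1, μ(143) = 1, μ(145) = 1, μ(146) = 1, μ(149) = -1, μ(151) = -1, μ(154) = -1, μ(155) = 1, μ(157) = -1, μ(158) = 1, μ(159) = 1, μ(161) = 1, μ(163) = -1, μ(165) = -1, μ(166) = 1, μ(167) = -1, μ(170) = -1, μ(173) = -1, with μ = 0 on non-squarefree integers. Summing μ(k)/k for k where μ(k) ≠ 0 gives -793961929871179795717382670578573859259482725009372635516241466829/166589903787325219380851695350896256250980509594874862046961683989710 ≈ -0.0048. (PNT ⟺ this sum → 0 as n → ∞.)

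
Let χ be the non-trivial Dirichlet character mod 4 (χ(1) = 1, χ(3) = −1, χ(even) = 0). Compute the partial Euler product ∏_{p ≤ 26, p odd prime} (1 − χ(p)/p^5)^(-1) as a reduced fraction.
∏ = 19221914719363107239019289471588875/19296053991287416836128860852453376

The odd primes p ≤ 26 are [3, 5, 7, 11, 13, 17, 19, 23]. For each, χ(p) = 1 if p ≡ 1 mod 4, χ(p) = −1 if p ≡ 3 mod 4. Taking (1 − χ(p)/p^5)^(-1) = p^5/(p^5 − χ(p)): (1 − (-1)/3^5)^(-1) · (1 − (1)/5^5)^(-1) · (1 − (-1)/7^5)^(-1) · (1 − (-1)/11^5)^(-1) · (1 − (1)/13^5)^(-1) · (1 − (1)/17^5)^(-1) · (1 − (-1)/19^5)^(-1) · (1 − (-1)/23^5)^(-1) = 19221914719363107239019289471588875/19296053991287416836128860852453376.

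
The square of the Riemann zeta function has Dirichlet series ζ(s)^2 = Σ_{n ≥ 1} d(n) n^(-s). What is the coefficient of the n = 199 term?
d(199) = 2

ζ(s)^2 = (Σ 1/m^s)(Σ 1/k^s). The coefficient of 1/n^s in the product is the number of ordered pairs (m, k) with mk = n, which equals d(n). For n = 199, divisors are [1, 199], so d(199) = 2.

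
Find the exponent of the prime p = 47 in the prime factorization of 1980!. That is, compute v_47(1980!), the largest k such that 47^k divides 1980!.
v_47(1980!) = 42

Legendre's formula: v_p(n!) = Σ_{k ≥ 1} ⌊n / p^k⌋. For p = 47, n = 1980, the terms are:
  ⌊1980/47^1⌋ = ⌊1980/47⌋ = 42
(the next term ⌊1980/47^2⌋ = 0, terminating the sum). Summing: v_47(1980!) = 42 = 42.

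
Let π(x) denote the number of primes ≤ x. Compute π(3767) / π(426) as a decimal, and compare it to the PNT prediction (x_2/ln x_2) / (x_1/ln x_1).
π(3767)/π(426) = 524/82 ≈ 6.3902;  PNT prediction ≈ 6.5020.

π(426) = 82 and π(3767) = 524, so π(3767)/π(426) ≈ 6.3902. The PNT-predicted ratio is (3767/ln(3767)) / (426/ln(426)) ≈ 6.5020. The two agree to within a few percent, as expected.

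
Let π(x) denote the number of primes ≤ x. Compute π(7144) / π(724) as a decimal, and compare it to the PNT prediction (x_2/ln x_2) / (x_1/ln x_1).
π(7144)/π(724) = 914/128 ≈ 7.1406;  PNT prediction ≈ 7.3219.

π(724) = 128 and π(7144) = 914, so π(7144)/π(724) ≈ 7.1406. The PNT-predicted ratio is (7144/ln(7144)) / (724/ln(724)) ≈ 7.3219. The two agree to within a few percent, as expected.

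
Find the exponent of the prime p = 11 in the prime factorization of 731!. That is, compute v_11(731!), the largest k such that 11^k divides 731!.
v_11(731!) = 72

Legendre's formula: v_p(n!) = Σ_{k ≥ 1} ⌊n / p^k⌋. For p = 11, n = 731, the terms are:
  ⌊731/11^1⌋ = ⌊731/11⌋ = 66
  ⌊731/11^2⌋ = ⌊731/121⌋ = 6
(the next term ⌊731/11^3⌋ = 0, terminating the sum). Summing: v_11(731!) = 66 + 6 = 72.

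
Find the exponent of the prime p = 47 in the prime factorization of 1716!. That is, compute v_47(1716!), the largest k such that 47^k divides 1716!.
v_47(1716!) = 36

Legendre's formula: v_p(n!) = Σ_{k ≥ 1} ⌊n / p^k⌋. For p = 47, n = 1716, the terms are:
  ⌊1716/47^1⌋ = ⌊1716/47⌋ = 36
(the next term ⌊1716/47^2⌋ = 0, terminating the sum). Summing: v_47(1716!) = 36 = 36.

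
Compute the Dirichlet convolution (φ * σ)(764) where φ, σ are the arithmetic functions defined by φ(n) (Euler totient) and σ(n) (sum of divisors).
(φ * σ)(764) = 4584

Divisors of 764: [1, 2, 4, 191, 382, 764]. For each d | 764:
  d = 1: φ(1) · σ(764/1) = 1 · 1344 = 1344
  d = 2: φ(2) · σ(764/2) = 1 · 576 = 576
  d = 4: φ(4) · σ(764/4) = 2 · 192 = 384
  d = 191: φ(191) · σ(764/191) = 190 · 7 = 1330
  d = 382: φ(382) · σ(764/382) = 190 · 3 = 570
  d = 764: φ(764) · σ(764/764) = 380 · 1 = 380
Summing: (φ * σ)(764) = 1344 + 576 + 384 + 1330 + 570 + 380 = 4584.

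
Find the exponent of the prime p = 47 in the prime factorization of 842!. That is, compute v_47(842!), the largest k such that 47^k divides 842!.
v_47(842!) = 17

Legendre's formula: v_p(n!) = Σ_{k ≥ 1} ⌊n / p^k⌋. For p = 47, n = 842, the terms are:
  ⌊842/47^1⌋ = ⌊842/47⌋ = 17
(the next term ⌊842/47^2⌋ = 0, terminating the sum). Summing: v_47(842!) = 17 = 17.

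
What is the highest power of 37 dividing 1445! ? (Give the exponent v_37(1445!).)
v_37(1445!) = 40

Legendre's formula: v_p(n!) = Σ_{k ≥ 1} ⌊n / p^k⌋. For p = 37, n = 1445, the terms are:
  ⌊1445/37^1⌋ = ⌊1445/37⌋ = 39
  ⌊1445/37^2⌋ = ⌊1445/1369⌋ = 1
(the next term ⌊1445/37^3⌋ = 0, terminating the sum). Summing: v_37(1445!) = 39 + 1 = 40.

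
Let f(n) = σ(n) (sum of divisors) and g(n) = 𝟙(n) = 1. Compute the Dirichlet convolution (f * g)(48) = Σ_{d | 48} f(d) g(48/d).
(σ * 𝟙)(48) = 285

Divisors of 48: [1, 2, 3, 4, 6, 8, 12, 16, 24, 48]. For each d | 48:
  d = 1: σ(1) · 𝟙(48/1) = 1 · 1 = 1
  d = 2: σ(2) · 𝟙(48/2) = 3 · 1 = 3
  d = 3: σ(3) · 𝟙(48/3) = 4 · 1 = 4
  d = 4: σ(4) · 𝟙(48/4) = 7 · 1 = 7
  d = 6: σ(6) · 𝟙(48/6) = 12 · 1 = 12
  d = 8: σ(8) · 𝟙(48/8) = 15 · 1 = 15
  d = 12: σ(12) · 𝟙(48/12) = 28 · 1 = 28
  d = 16: σ(16) · 𝟙(48/16) = 31 · 1 = 31
  d = 24: σ(24) · 𝟙(48/24) = 60 · 1 = 60
  d = 48: σ(48) · 𝟙(48/48) = 124 · 1 = 124
Summing: (σ * 𝟙)(48) = 1 + 3 + 4 + 7 + 12 + 15 + 28 + 31 + 60 + 124 = 285.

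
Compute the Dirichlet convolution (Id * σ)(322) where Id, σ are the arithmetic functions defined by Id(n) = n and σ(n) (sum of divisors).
(Id * σ)(322) = 3525

Divisors of 322: [1, 2, 7, 14, 23, 46, 161, 322]. For each d | 322:
  d = 1: Id(1) · σ(322/1) = 1 · 576 = 576
  d = 2: Id(2) · σ(322/2) = 2 · 192 = 384
  d = 7: Id(7) · σ(322/7) = 7 · 72 = 504
  d = 14: Id(14) · σ(322/14) = 14 · 24 = 336
  d = 23: Id(23) · σ(322/23) = 23 · 24 = 552
  d = 46: Id(46) · σ(322/46) = 46 · 8 = 368
  d = 161: Id(161) · σ(322/161) = 161 · 3 = 483
  d = 322: Id(322) · σ(322/322) = 322 · 1 = 322
Summing: (Id * σ)(322) = 576 + 384 + 504 + 336 + 552 + 368 + 483 + 322 = 3525.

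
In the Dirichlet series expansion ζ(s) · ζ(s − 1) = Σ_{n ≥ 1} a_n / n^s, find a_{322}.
σ(322) = 576

In the product (Σ m^0/m^s)(Σ k / k^s) = Σ (Σ_{d | n} d) / n^s, the coefficient of 1/n^s is σ(n) = Σ_{d | n} d. For n = 322, divisors are [1, 2, 7, 14, 23, 46, 161, 322]; summing: σ(322) = 576.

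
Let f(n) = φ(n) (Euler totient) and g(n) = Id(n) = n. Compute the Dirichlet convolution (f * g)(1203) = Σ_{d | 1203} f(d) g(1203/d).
(φ * Id)(1203) = 4005

Divisors of 1203: [1, 3, 401, 1203]. For each d | 1203:
  d = 1: φ(1) · Id(1203/1) = 1 · 1203 = 1203
  d = 3: φ(3) · Id(1203/3) = 2 · 401 = 802
  d = 401: φ(401) · Id(1203/401) = 400 · 3 = 1200
  d = 1203: φ(1203) · Id(1203/1203) = 800 · 1 = 800
Summing: (φ * Id)(1203) = 1203 + 802 + 1200 + 800 = 4005.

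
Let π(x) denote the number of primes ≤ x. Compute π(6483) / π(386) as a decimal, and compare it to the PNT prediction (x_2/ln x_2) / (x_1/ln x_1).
π(6483)/π(386) = 841/76 ≈ 11.0658;  PNT prediction ≈ 11.3969.

π(386) = 76 and π(6483) = 841, so π(6483)/π(386) ≈ 11.0658. The PNT-predicted ratio is (6483/ln(6483)) / (386/ln(386)) ≈ 11.3969. The two agree to within a few percent, as expected.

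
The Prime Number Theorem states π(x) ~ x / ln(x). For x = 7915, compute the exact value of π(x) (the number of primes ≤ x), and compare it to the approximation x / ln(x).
π(7915) = 999;  x/ln(x) ≈ 881.75;  relative error ≈ 11.74%.

Directly count primes up to 7915: π(7915) = 999. The PNT approximation gives 7915/ln(7915) ≈ 7915/8.97651 ≈ 881.75. Relative error (π(x) − x/ln(x)) / π(x) ≈ 11.74%; the approximation is known to undercount slightly (Li(x) is a better estimate).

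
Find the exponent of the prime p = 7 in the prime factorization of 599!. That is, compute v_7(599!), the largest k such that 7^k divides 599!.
v_7(599!) = 98

Legendre's formula: v_p(n!) = Σ_{k ≥ 1} ⌊n / p^k⌋. For p = 7, n = 599, the terms are:
  ⌊599/7^1⌋ = ⌊599/7⌋ = 85
  ⌊599/7^2⌋ = ⌊599/49⌋ = 12
  ⌊599/7^3⌋ = ⌊599/343⌋ = 1
(the next term ⌊599/7^4⌋ = 0, terminating the sum). Summing: v_7(599!) = 85 + 12 + 1 = 98.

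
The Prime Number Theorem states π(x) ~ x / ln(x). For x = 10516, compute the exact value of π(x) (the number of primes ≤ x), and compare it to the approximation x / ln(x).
π(10516) = 1286;  x/ln(x) ≈ 1135.56;  relative error ≈ 11.70%.

Directly count primes up to 10516: π(10516) = 1286. The PNT approximation gives 10516/ln(10516) ≈ 10516/9.26065 ≈ 1135.56. Relative error (π(x) − x/ln(x)) / π(x) ≈ 11.70%; the approximation is known to undercount slightly (Li(x) is a better estimate).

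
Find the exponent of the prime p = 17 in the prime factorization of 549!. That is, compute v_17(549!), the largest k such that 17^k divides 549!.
v_17(549!) = 33

Legendre's formula: v_p(n!) = Σ_{k ≥ 1} ⌊n / p^k⌋. For p = 17, n = 549, the terms are:
  ⌊549/17^1⌋ = ⌊549/17⌋ = 32
  ⌊549/17^2⌋ = ⌊549/289⌋ = 1
(the next term ⌊549/17^3⌋ = 0, terminating the sum). Summing: v_17(549!) = 32 + 1 = 33.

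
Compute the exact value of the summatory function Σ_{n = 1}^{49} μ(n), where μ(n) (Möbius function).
Σ_{n ≤ 49} μ(n) = -3

Compute μ(n) for each 1 ≤ n ≤ 49: μ(1) = 1, μ(2) = -1, μ(3) = -1, μ(4) = 0, μ(5) = -1, μ(6) = 1, μ(7) = -1, μ(8) = 0, μ(9) = 0, μ(10) = 1, μ(11) = -1, μ(12) = 0, μ(13) = -1, μ(14) = 1, μ(15) = 1, μ(16) = 0, μ(17) = -1, μ(18) = 0, μ(19) = -1, μ(20) = 0, μ(21) = 1, μ(22) = 1, μ(23) = -1, μ(24) = 0, μ(25) = 0, μ(26) = 1, μ(27) = 0, μ(28) = 0, μ(29) = -1, μ(30) = -1, μ(31) = -1, μ(32) = 0, μ(33) = 1, μ(34) = 1, μ(35) = 1, μ(36) = 0, μ(37) = -1, μ(38) = 1, μ(39) = 1, μ(40) = 0, μ(41) = -1, μ(42) = -1, μ(43) = -1, μ(44) = 0, μ(45) = 0, μ(46) = 1, μ(47) = -1, μ(48) = 0, μ(49) = 0. Summing all 49 values: -3. (Mertens function M(x) = Σ_{n ≤ x} μ(n); on average M(x) should be small (PNT ⟺ M(x) = o(x)).)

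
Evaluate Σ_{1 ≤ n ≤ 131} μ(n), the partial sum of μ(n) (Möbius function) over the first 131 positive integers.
Σ_{n ≤ 131} μ(n) = -3

Compute μ(n) for each 1 ≤ n ≤ 131: μ(1) = 1, μ(2) = -1, μ(3) = -1, μ(4) = 0, μ(5) = -1, μ(6) = 1, μ(7) = -1, μ(8) = 0, μ(9) = 0, μ(10) = 1, μ(11) = -1, μ(12) = 0, μ(13) = -1, μ(14) = 1, μ(15) = 1, μ(16) = 0, μ(17) = -1, μ(18) = 0, μ(19) = -1, μ(20) = 0, μ(21) = 1, μ(22) = 1, μ(23) = -1, μ(24) = 0, μ(25) = 0, μ(26) = 1, μ(27) = 0, μ(28) = 0, μ(29) = -1, μ(30) = -1, μ(31) = -1, μ(32) = 0, μ(33) = 1, μ(34) = 1, μ(35) = 1, μ(36) = 0, μ(37) = -1, μ(38) = 1, μ(39) = 1, μ(40) = 0, μ(41) = -1, μ(42) = -1, μ(43) = -1, μ(44) = 0, μ(45) = 0, μ(46) = 1, μ(47) = -1, μ(48) = 0, μ(49) = 0, μ(50) = 0, μ(51) = 1, μ(52) = 0, μ(53) = -1, μ(54) = 0, μ(55) = 1, μ(56) = 0, μ(57) = 1, μ(58) = 1, μ(59) = -1, μ(60) = 0, μ(61) = -1, μ(62) = 1, μ(63) = 0, μ(64) = 0, μ(65) = 1, μ(66) = -1, μ(67) = -1, μ(68) = 0, μ(69) = 1, μ(70) = -1, μ(71) = -1, μ(72) = 0, μ(73) = -1, μ(74) = 1, μ(75) = 0, μ(76) = 0, μ(77) = 1, μ(78) = -1, μ(79) = -1, μ(80) = 0, μ(81) = 0, μ(82) = 1, μ(83) = -1, μ(84) = 0, μ(85) = 1, μ(86) = 1, μ(87) = 1, μ(88) = 0, μ(89) = -1, μ(90) = 0, μ(91) = 1, μ(92) = 0, μ(93) = 1, μ(94) = 1, μ(95) = 1, μ(96) = 0, μ(97) = -1, μ(98) = 0, μ(99) = 0, μ(100) = 0, μ(101) = -1, μ(102) = -1, μ(103) = -1, μ(104) = 0, μ(105) = -1, μ(106) = 1, μ(107) = -1, μ(108) = 0, μ(109) = -1, μ(110) = -1, μ(111) = 1, μ(112) = 0, μ(113) = -1, μ(114) = -1, μ(115) = 1, μ(116) = 0, μ(117) = 0, μ(118) = 1, μ(119) = 1, μ(120) = 0, μ(121) = 0, μ(122) = 1, μ(123) = 1, μ(124) = 0, μ(125) = 0, μ(126) = 0, μ(127) = -1, μ(128) = 0, μ(129) = 1, μ(130) = -1, μ(131) = -1. Summing all 131 values: -3. (Mertens function M(x) = Σ_{n ≤ x} μ(n); on average M(x) should be small (PNT ⟺ M(x) = o(x)).)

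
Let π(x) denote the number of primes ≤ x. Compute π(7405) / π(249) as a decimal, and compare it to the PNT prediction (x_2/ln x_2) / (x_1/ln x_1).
π(7405)/π(249) = 939/53 ≈ 17.7170;  PNT prediction ≈ 18.4158.

π(249) = 53 and π(7405) = 939, so π(7405)/π(249) ≈ 17.7170. The PNT-predicted ratio is (7405/ln(7405)) / (249/ln(249)) ≈ 18.4158. The two agree to within a few percent, as expected.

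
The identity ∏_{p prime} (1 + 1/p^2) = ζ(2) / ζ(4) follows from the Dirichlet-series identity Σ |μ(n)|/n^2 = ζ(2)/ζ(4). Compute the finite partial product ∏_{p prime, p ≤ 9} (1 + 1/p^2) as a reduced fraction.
∏ = 650/441

The primes p ≤ 9 are [2, 3, 5, 7]. For each, (1 + 1/p^2) = (p^2 + 1)/p^2. Multiplying these fractions over p ∈ [2, 3, 5, 7] gives 650/441. (In the limit P → ∞ this tends to ζ(2)/ζ(4).)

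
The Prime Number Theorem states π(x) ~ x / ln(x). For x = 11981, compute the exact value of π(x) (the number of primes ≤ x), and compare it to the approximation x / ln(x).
π(11981) = 1437;  x/ln(x) ≈ 1275.79;  relative error ≈ 11.22%.

Directly count primes up to 11981: π(11981) = 1437. The PNT approximation gives 11981/ln(11981) ≈ 11981/9.39108 ≈ 1275.79. Relative error (π(x) − x/ln(x)) / π(x) ≈ 11.22%; the approximation is known to undercount slightly (Li(x) is a better estimate).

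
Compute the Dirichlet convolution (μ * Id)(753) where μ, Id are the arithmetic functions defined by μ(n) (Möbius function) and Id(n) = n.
(μ * Id)(753) = 500

Divisors of 753: [1, 3, 251, 753]. For each d | 753:
  d = 1: μ(1) · Id(753/1) = 1 · 753 = 753
  d = 3: μ(3) · Id(753/3) = -1 · 251 = -251
  d = 251: μ(251) · Id(753/251) = -1 · 3 = -3
  d = 753: μ(753) · Id(753/753) = 1 · 1 = 1
Summing: (μ * Id)(753) = 753 + -251 + -3 + 1 = 500.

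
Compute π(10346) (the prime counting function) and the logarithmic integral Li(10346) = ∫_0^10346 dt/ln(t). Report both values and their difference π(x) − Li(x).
π(10346) = 1270;  Li(10346) ≈ 1283.63;  π(x) − Li(x) ≈ -13.63.

Direct count of primes ≤ 10346 gives π(10346) = 1270. Numerical evaluation of the logarithmic integral gives Li(10346) ≈ 1283.63. The difference π(x) − Li(x) ≈ -13.63 is typically negative for small/moderate x (Li(x) overestimates), though Littlewood's theorem shows this sign changes infinitely often.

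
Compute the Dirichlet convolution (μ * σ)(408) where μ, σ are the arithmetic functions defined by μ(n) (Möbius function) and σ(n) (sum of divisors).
(μ * σ)(408) = 408

Divisors of 408: [1, 2, 3, 4, 6, 8, 12, 17, 24, 34, 51, 68, 102, 136, 204, 408]. For each d | 408:
  d = 1: μ(1) · σ(408/1) = 1 · 1080 = 1080
  d = 2: μ(2) · σ(408/2) = -1 · 504 = -504
  d = 3: μ(3) · σ(408/3) = -1 · 270 = -270
  d = 4: μ(4) · σ(408/4) = 0 · 216 = 0
  d = 6: μ(6) · σ(408/6) = 1 · 126 = 126
  d = 8: μ(8) · σ(408/8) = 0 · 72 = 0
  d = 12: μ(12) · σ(408/12) = 0 · 54 = 0
  d = 17: μ(17) · σ(408/17) = -1 · 60 = -60
  d = 24: μ(24) · σ(408/24) = 0 · 18 = 0
  d = 34: μ(34) · σ(408/34) = 1 · 28 = 28
  d = 51: μ(51) · σ(408/51) = 1 · 15 = 15
  d = 68: μ(68) · σ(408/68) = 0 · 12 = 0
  d = 102: μ(102) · σ(408/102) = -1 · 7 = -7
  d = 136: μ(136) · σ(408/136) = 0 · 4 = 0
  d = 204: μ(204) · σ(408/204) = 0 · 3 = 0
  d = 408: μ(408) · σ(408/408) = 0 · 1 = 0
Summing: (μ * σ)(408) = 1080 + -504 + -270 + 0 + 126 + 0 + 0 + -60 + 0 + 28 + 15 + 0 + -7 + 0 + 0 + 0 = 408.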